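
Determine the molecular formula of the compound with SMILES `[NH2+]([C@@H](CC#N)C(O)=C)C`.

C6H11N2O+

Heavy atoms from the SMILES: 6 C, 2 N, 1 O.
Implicit hydrogens by atom environment:
  2 × C: 2 H each → 4
  2 × C: no H
  1 × C: 3 H
  1 × C: 1 H
  1 × N (charge +1): 2 H
  1 × N: no H
  1 × O: 1 H
  Total hydrogens = 11.
Net charge +1.
Molecular formula: C6H11N2O+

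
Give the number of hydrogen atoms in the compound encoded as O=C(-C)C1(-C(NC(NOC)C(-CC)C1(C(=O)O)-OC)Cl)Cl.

Hydrogens are implicit in SMILES; fill each atom to its normal valence:
  4 × C: 3 H each → 12
  4 × C: no H
  4 × O: no H
  3 × C: 1 H each → 3
  2 × Cl: no H
  2 × N: 1 H each → 2
  1 × C: 2 H
  1 × O: 1 H
  Total hydrogens = 20.

20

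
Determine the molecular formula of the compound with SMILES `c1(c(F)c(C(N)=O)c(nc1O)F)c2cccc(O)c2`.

C12H8F2N2O3

Heavy atoms from the SMILES: 12 C, 2 F, 2 N, 3 O.
Implicit hydrogens by atom environment:
  7 × C (aromatic): no H
  4 × C (aromatic): 1 H each → 4
  2 × F: no H
  2 × O: 1 H each → 2
  1 × C: no H
  1 × N: 2 H
  1 × N (aromatic): no H
  1 × O: no H
  Total hydrogens = 8.
Molecular formula: C12H8F2N2O3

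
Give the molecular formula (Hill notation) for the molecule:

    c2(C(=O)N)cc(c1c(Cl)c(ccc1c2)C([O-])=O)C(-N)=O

C13H8ClN2O4-

Heavy atoms from the SMILES: 13 C, 1 Cl, 2 N, 4 O.
Implicit hydrogens by atom environment:
  6 × C (aromatic): no H
  4 × C (aromatic): 1 H each → 4
  3 × C: no H
  3 × O: no H
  2 × N: 2 H each → 4
  1 × Cl: no H
  1 × O (charge -1): no H
  Total hydrogens = 8.
Net charge -1.
Molecular formula: C13H8ClN2O4-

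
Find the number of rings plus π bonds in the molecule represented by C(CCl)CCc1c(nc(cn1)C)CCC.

Molecular formula from the SMILES: C12H19ClN2.
DoU = (2C + 2 + N − H − X)/2 = (2·12 + 2 + 2 − 19 − 1)/2 = 8/2 = 4.
(Structurally: 1 ring(s) + 3 π bond(s) = 4.)

4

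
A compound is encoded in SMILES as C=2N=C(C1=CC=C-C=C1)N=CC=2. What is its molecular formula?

C10H8N2

Heavy atoms from the SMILES: 10 C, 2 N.
Implicit hydrogens by atom environment:
  8 × C (aromatic): 1 H each → 8
  2 × C (aromatic): no H
  2 × N (aromatic): no H
  Total hydrogens = 8.
Molecular formula: C10H8N2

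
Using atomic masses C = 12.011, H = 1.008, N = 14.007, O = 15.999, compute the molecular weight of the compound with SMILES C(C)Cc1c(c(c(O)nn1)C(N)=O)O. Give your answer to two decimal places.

Molecular formula: C8H11N3O3.
M = 8×12.011 + 11×1.008 + 3×14.007 + 3×15.999 = 197.19 g/mol.

197.19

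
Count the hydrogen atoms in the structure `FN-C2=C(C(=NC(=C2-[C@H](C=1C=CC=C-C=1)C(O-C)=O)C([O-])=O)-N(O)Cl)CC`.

16

Hydrogens are implicit in SMILES; fill each atom to its normal valence:
  6 × C (aromatic): no H
  5 × C (aromatic): 1 H each → 5
  3 × O: no H
  2 × C: 3 H each → 6
  2 × C: no H
  1 × C: 2 H
  1 × C: 1 H
  1 × Cl: no H
  1 × F: no H
  1 × N: 1 H
  1 × N (aromatic): no H
  1 × N: no H
  1 × O: 1 H
  1 × O (charge -1): no H
  Total hydrogens = 16.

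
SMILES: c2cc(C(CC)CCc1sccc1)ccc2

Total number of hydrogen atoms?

Hydrogens are implicit in SMILES; fill each atom to its normal valence:
  8 × C (aromatic): 1 H each → 8
  3 × C: 2 H each → 6
  2 × C (aromatic): no H
  1 × C: 3 H
  1 × C: 1 H
  1 × S (aromatic): no H
  Total hydrogens = 18.

18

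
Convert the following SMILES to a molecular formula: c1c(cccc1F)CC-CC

Heavy atoms from the SMILES: 10 C, 1 F.
Implicit hydrogens by atom environment:
  4 × C (aromatic): 1 H each → 4
  3 × C: 2 H each → 6
  2 × C (aromatic): no H
  1 × C: 3 H
  1 × F: no H
  Total hydrogens = 13.
Molecular formula: C10H13F

C10H13F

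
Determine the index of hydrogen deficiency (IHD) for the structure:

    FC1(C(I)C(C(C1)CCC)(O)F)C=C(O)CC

2

Molecular formula from the SMILES: C12H19F2IO2.
DoU = (2C + 2 + N − H − X)/2 = (2·12 + 2 + 0 − 19 − 3)/2 = 4/2 = 2.
(Structurally: 1 ring(s) + 1 π bond(s) = 2.)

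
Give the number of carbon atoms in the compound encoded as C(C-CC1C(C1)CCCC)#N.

The symbol for carbon appears 10 times in the SMILES.

10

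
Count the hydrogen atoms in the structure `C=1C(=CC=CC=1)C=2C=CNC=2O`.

Hydrogens are implicit in SMILES; fill each atom to its normal valence:
  7 × C (aromatic): 1 H each → 7
  3 × C (aromatic): no H
  1 × N (aromatic): 1 H
  1 × O: 1 H
  Total hydrogens = 9.

9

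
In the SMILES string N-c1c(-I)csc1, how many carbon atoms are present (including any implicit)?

The symbol for carbon appears 4 times in the SMILES. Lowercase c denotes aromatic carbon and counts toward C.

4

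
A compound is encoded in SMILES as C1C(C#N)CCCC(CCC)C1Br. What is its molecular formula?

Heavy atoms from the SMILES: 1 Br, 11 C, 1 N.
Implicit hydrogens by atom environment:
  6 × C: 2 H each → 12
  3 × C: 1 H each → 3
  1 × Br: no H
  1 × C: 3 H
  1 × C: no H
  1 × N: no H
  Total hydrogens = 18.
Molecular formula: C11H18BrN

C11H18BrN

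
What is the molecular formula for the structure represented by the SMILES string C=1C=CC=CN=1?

Heavy atoms from the SMILES: 5 C, 1 N.
Implicit hydrogens by atom environment:
  5 × C (aromatic): 1 H each → 5
  1 × N (aromatic): no H
  Total hydrogens = 5.
Molecular formula: C5H5N

C5H5N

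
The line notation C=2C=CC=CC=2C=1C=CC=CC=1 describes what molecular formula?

Heavy atoms from the SMILES: 12 C.
Implicit hydrogens by atom environment:
  10 × C (aromatic): 1 H each → 10
  2 × C (aromatic): no H
  Total hydrogens = 10.
Molecular formula: C12H10

C12H10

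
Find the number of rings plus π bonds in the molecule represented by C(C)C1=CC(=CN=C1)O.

4

Molecular formula from the SMILES: C7H9NO.
DoU = (2C + 2 + N − H − X)/2 = (2·7 + 2 + 1 − 9 − 0)/2 = 8/2 = 4.
(Structurally: 1 ring(s) + 3 π bond(s) = 4.)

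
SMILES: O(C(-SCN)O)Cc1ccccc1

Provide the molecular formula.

C9H13NO2S

Heavy atoms from the SMILES: 9 C, 1 N, 2 O, 1 S.
Implicit hydrogens by atom environment:
  5 × C (aromatic): 1 H each → 5
  2 × C: 2 H each → 4
  1 × C: 1 H
  1 × C (aromatic): no H
  1 × N: 2 H
  1 × O: 1 H
  1 × O: no H
  1 × S: no H
  Total hydrogens = 13.
Molecular formula: C9H13NO2S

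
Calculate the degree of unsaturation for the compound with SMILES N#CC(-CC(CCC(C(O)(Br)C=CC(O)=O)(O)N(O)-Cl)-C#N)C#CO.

Molecular formula from the SMILES: C14H15BrClN3O6.
DoU = (2C + 2 + N − H − X)/2 = (2·14 + 2 + 3 − 15 − 2)/2 = 16/2 = 8.
(Structurally: 0 ring(s) + 8 π bond(s) = 8.)

8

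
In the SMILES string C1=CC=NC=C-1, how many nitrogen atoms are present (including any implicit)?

1

The symbol for nitrogen appears 1 time in the SMILES.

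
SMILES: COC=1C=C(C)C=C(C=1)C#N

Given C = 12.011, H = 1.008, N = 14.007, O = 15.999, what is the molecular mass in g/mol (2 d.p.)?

147.18

Molecular formula: C9H9NO.
M = 9×12.011 + 9×1.008 + 1×14.007 + 1×15.999 = 147.18 g/mol.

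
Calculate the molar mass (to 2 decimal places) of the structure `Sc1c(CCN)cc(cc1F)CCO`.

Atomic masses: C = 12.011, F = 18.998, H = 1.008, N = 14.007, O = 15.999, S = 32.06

Molecular formula: C10H14FNOS.
M = 10×12.011 + 1×18.998 + 14×1.008 + 1×14.007 + 1×15.999 + 1×32.06 = 215.29 g/mol.

215.29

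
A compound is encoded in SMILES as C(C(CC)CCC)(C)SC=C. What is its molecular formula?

C10H20S

Heavy atoms from the SMILES: 10 C, 1 S.
Implicit hydrogens by atom environment:
  4 × C: 2 H each → 8
  3 × C: 3 H each → 9
  3 × C: 1 H each → 3
  1 × S: no H
  Total hydrogens = 20.
Molecular formula: C10H20S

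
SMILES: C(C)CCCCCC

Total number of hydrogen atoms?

18

Hydrogens are implicit in SMILES; fill each atom to its normal valence:
  6 × C: 2 H each → 12
  2 × C: 3 H each → 6
  Total hydrogens = 18.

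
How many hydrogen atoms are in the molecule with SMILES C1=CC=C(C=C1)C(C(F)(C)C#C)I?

10

Hydrogens are implicit in SMILES; fill each atom to its normal valence:
  5 × C (aromatic): 1 H each → 5
  2 × C: 1 H each → 2
  2 × C: no H
  1 × C: 3 H
  1 × C (aromatic): no H
  1 × F: no H
  1 × I: no H
  Total hydrogens = 10.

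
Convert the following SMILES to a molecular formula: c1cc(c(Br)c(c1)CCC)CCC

C12H17Br

Heavy atoms from the SMILES: 1 Br, 12 C.
Implicit hydrogens by atom environment:
  4 × C: 2 H each → 8
  3 × C (aromatic): 1 H each → 3
  3 × C (aromatic): no H
  2 × C: 3 H each → 6
  1 × Br: no H
  Total hydrogens = 17.
Molecular formula: C12H17Br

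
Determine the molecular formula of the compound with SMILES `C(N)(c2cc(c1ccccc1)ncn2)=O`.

Heavy atoms from the SMILES: 11 C, 3 N, 1 O.
Implicit hydrogens by atom environment:
  7 × C (aromatic): 1 H each → 7
  3 × C (aromatic): no H
  2 × N (aromatic): no H
  1 × C: no H
  1 × N: 2 H
  1 × O: no H
  Total hydrogens = 9.
Molecular formula: C11H9N3O

C11H9N3O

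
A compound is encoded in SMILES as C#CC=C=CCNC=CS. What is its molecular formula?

Heavy atoms from the SMILES: 8 C, 1 N, 1 S.
Implicit hydrogens by atom environment:
  5 × C: 1 H each → 5
  2 × C: no H
  1 × C: 2 H
  1 × N: 1 H
  1 × S: 1 H
  Total hydrogens = 9.
Molecular formula: C8H9NS

C8H9NS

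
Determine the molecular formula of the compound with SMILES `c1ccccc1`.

C6H6

Heavy atoms from the SMILES: 6 C.
Implicit hydrogens by atom environment:
  6 × C (aromatic): 1 H each → 6
  Total hydrogens = 6.
Molecular formula: C6H6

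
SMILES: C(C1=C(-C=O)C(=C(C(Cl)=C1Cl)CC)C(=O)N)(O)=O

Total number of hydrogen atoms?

Hydrogens are implicit in SMILES; fill each atom to its normal valence:
  6 × C (aromatic): no H
  3 × O: no H
  2 × C: no H
  2 × Cl: no H
  1 × C: 3 H
  1 × C: 2 H
  1 × C: 1 H
  1 × N: 2 H
  1 × O: 1 H
  Total hydrogens = 9.

9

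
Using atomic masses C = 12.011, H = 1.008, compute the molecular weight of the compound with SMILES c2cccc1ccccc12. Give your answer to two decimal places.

128.17

Molecular formula: C10H8.
M = 10×12.011 + 8×1.008 = 128.17 g/mol.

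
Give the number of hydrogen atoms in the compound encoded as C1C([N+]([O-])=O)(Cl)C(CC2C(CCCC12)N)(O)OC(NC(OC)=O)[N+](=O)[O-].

21

Hydrogens are implicit in SMILES; fill each atom to its normal valence:
  5 × C: 2 H each → 10
  5 × O: no H
  4 × C: 1 H each → 4
  3 × C: no H
  2 × N (charge +1): no H
  2 × O (charge -1): no H
  1 × C: 3 H
  1 × Cl: no H
  1 × N: 2 H
  1 × N: 1 H
  1 × O: 1 H
  Total hydrogens = 21.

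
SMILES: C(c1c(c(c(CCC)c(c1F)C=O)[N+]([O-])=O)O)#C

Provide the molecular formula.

C12H10FNO4

Heavy atoms from the SMILES: 12 C, 1 F, 1 N, 4 O.
Implicit hydrogens by atom environment:
  6 × C (aromatic): no H
  2 × C: 2 H each → 4
  2 × C: 1 H each → 2
  2 × O: no H
  1 × C: 3 H
  1 × C: no H
  1 × F: no H
  1 × N (charge +1): no H
  1 × O: 1 H
  1 × O (charge -1): no H
  Total hydrogens = 10.
Molecular formula: C12H10FNO4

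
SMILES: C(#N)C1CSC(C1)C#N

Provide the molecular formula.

Heavy atoms from the SMILES: 6 C, 2 N, 1 S.
Implicit hydrogens by atom environment:
  2 × C: 2 H each → 4
  2 × C: 1 H each → 2
  2 × C: no H
  2 × N: no H
  1 × S: no H
  Total hydrogens = 6.
Molecular formula: C6H6N2S

C6H6N2S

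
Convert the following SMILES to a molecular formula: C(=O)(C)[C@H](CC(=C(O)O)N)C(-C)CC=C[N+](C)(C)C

C14H27N2O3+

Heavy atoms from the SMILES: 14 C, 2 N, 3 O.
Implicit hydrogens by atom environment:
  5 × C: 3 H each → 15
  4 × C: 1 H each → 4
  3 × C: no H
  2 × C: 2 H each → 4
  2 × O: 1 H each → 2
  1 × N: 2 H
  1 × N (charge +1): no H
  1 × O: no H
  Total hydrogens = 27.
Net charge +1.
Molecular formula: C14H27N2O3+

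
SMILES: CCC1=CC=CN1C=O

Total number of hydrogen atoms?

Hydrogens are implicit in SMILES; fill each atom to its normal valence:
  3 × C (aromatic): 1 H each → 3
  1 × C: 3 H
  1 × C: 2 H
  1 × C: 1 H
  1 × C (aromatic): no H
  1 × N (aromatic): no H
  1 × O: no H
  Total hydrogens = 9.

9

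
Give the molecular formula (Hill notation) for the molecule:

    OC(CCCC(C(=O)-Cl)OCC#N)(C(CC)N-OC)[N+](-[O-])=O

Heavy atoms from the SMILES: 12 C, 1 Cl, 3 N, 6 O.
Implicit hydrogens by atom environment:
  5 × C: 2 H each → 10
  4 × O: no H
  3 × C: no H
  2 × C: 3 H each → 6
  2 × C: 1 H each → 2
  1 × Cl: no H
  1 × N: 1 H
  1 × N (charge +1): no H
  1 × N: no H
  1 × O: 1 H
  1 × O (charge -1): no H
  Total hydrogens = 20.
Molecular formula: C12H20ClN3O6

C12H20ClN3O6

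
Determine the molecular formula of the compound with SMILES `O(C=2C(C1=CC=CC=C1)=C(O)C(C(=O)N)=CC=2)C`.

Heavy atoms from the SMILES: 14 C, 1 N, 3 O.
Implicit hydrogens by atom environment:
  7 × C (aromatic): 1 H each → 7
  5 × C (aromatic): no H
  2 × O: no H
  1 × C: 3 H
  1 × C: no H
  1 × N: 2 H
  1 × O: 1 H
  Total hydrogens = 13.
Molecular formula: C14H13NO3

C14H13NO3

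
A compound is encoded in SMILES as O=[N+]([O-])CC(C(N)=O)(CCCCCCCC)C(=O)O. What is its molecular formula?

Heavy atoms from the SMILES: 12 C, 2 N, 5 O.
Implicit hydrogens by atom environment:
  8 × C: 2 H each → 16
  3 × C: no H
  3 × O: no H
  1 × C: 3 H
  1 × N: 2 H
  1 × N (charge +1): no H
  1 × O: 1 H
  1 × O (charge -1): no H
  Total hydrogens = 22.
Molecular formula: C12H22N2O5

C12H22N2O5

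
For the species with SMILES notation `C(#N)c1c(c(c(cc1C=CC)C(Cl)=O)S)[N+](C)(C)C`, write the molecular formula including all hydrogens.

C14H16ClN2OS+

Heavy atoms from the SMILES: 14 C, 1 Cl, 2 N, 1 O, 1 S.
Implicit hydrogens by atom environment:
  5 × C (aromatic): no H
  4 × C: 3 H each → 12
  2 × C: 1 H each → 2
  2 × C: no H
  1 × C (aromatic): 1 H
  1 × Cl: no H
  1 × N (charge +1): no H
  1 × N: no H
  1 × O: no H
  1 × S: 1 H
  Total hydrogens = 16.
Net charge +1.
Molecular formula: C14H16ClN2OS+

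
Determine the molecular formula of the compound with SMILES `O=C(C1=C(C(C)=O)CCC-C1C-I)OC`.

C11H15IO3

Heavy atoms from the SMILES: 11 C, 1 I, 3 O.
Implicit hydrogens by atom environment:
  4 × C: 2 H each → 8
  4 × C: no H
  3 × O: no H
  2 × C: 3 H each → 6
  1 × C: 1 H
  1 × I: no H
  Total hydrogens = 15.
Molecular formula: C11H15IO3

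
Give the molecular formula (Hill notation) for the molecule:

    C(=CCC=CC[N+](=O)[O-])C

C7H11NO2

Heavy atoms from the SMILES: 7 C, 1 N, 2 O.
Implicit hydrogens by atom environment:
  4 × C: 1 H each → 4
  2 × C: 2 H each → 4
  1 × C: 3 H
  1 × N (charge +1): no H
  1 × O: no H
  1 × O (charge -1): no H
  Total hydrogens = 11.
Molecular formula: C7H11NO2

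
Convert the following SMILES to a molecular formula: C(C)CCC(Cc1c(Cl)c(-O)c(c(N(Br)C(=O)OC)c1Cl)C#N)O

Heavy atoms from the SMILES: 1 Br, 15 C, 2 Cl, 2 N, 4 O.
Implicit hydrogens by atom environment:
  6 × C (aromatic): no H
  4 × C: 2 H each → 8
  2 × C: 3 H each → 6
  2 × C: no H
  2 × Cl: no H
  2 × N: no H
  2 × O: 1 H each → 2
  2 × O: no H
  1 × Br: no H
  1 × C: 1 H
  Total hydrogens = 17.
Molecular formula: C15H17BrCl2N2O4

C15H17BrCl2N2O4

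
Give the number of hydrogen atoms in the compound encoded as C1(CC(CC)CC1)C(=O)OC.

Hydrogens are implicit in SMILES; fill each atom to its normal valence:
  4 × C: 2 H each → 8
  2 × C: 3 H each → 6
  2 × C: 1 H each → 2
  2 × O: no H
  1 × C: no H
  Total hydrogens = 16.

16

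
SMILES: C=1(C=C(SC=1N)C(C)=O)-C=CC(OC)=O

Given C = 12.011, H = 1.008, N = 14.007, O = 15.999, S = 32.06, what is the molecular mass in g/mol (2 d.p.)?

Molecular formula: C10H11NO3S.
M = 10×12.011 + 11×1.008 + 1×14.007 + 3×15.999 + 1×32.06 = 225.26 g/mol.

225.26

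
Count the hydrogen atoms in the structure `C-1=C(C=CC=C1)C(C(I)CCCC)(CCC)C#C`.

23

Hydrogens are implicit in SMILES; fill each atom to its normal valence:
  5 × C: 2 H each → 10
  5 × C (aromatic): 1 H each → 5
  2 × C: 3 H each → 6
  2 × C: 1 H each → 2
  2 × C: no H
  1 × C (aromatic): no H
  1 × I: no H
  Total hydrogens = 23.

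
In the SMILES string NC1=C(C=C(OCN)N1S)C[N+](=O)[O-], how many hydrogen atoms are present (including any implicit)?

10

Hydrogens are implicit in SMILES; fill each atom to its normal valence:
  3 × C (aromatic): no H
  2 × C: 2 H each → 4
  2 × N: 2 H each → 4
  2 × O: no H
  1 × C (aromatic): 1 H
  1 × N (aromatic): no H
  1 × N (charge +1): no H
  1 × O (charge -1): no H
  1 × S: 1 H
  Total hydrogens = 10.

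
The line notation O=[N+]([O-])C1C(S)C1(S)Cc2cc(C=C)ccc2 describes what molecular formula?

Heavy atoms from the SMILES: 12 C, 1 N, 2 O, 2 S.
Implicit hydrogens by atom environment:
  4 × C (aromatic): 1 H each → 4
  3 × C: 1 H each → 3
  2 × C: 2 H each → 4
  2 × C (aromatic): no H
  2 × S: 1 H each → 2
  1 × C: no H
  1 × N (charge +1): no H
  1 × O: no H
  1 × O (charge -1): no H
  Total hydrogens = 13.
Molecular formula: C12H13NO2S2

C12H13NO2S2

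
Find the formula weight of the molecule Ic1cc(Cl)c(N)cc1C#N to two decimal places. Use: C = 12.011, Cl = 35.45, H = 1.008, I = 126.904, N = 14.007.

278.48

Molecular formula: C7H4ClIN2.
M = 7×12.011 + 1×35.45 + 4×1.008 + 1×126.904 + 2×14.007 = 278.48 g/mol.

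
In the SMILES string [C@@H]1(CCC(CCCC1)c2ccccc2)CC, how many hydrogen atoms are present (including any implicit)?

24

Hydrogens are implicit in SMILES; fill each atom to its normal valence:
  7 × C: 2 H each → 14
  5 × C (aromatic): 1 H each → 5
  2 × C: 1 H each → 2
  1 × C: 3 H
  1 × C (aromatic): no H
  Total hydrogens = 24.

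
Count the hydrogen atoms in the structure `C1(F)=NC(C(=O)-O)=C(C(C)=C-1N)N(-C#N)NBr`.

Hydrogens are implicit in SMILES; fill each atom to its normal valence:
  5 × C (aromatic): no H
  2 × C: no H
  2 × N: no H
  1 × Br: no H
  1 × C: 3 H
  1 × F: no H
  1 × N: 2 H
  1 × N: 1 H
  1 × N (aromatic): no H
  1 × O: 1 H
  1 × O: no H
  Total hydrogens = 7.

7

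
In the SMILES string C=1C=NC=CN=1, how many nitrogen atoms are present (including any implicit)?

2

The symbol for nitrogen appears 2 times in the SMILES.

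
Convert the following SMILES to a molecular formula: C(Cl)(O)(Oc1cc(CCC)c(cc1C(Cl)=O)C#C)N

Heavy atoms from the SMILES: 13 C, 2 Cl, 1 N, 3 O.
Implicit hydrogens by atom environment:
  4 × C (aromatic): no H
  3 × C: no H
  2 × C: 2 H each → 4
  2 × C (aromatic): 1 H each → 2
  2 × Cl: no H
  2 × O: no H
  1 × C: 3 H
  1 × C: 1 H
  1 × N: 2 H
  1 × O: 1 H
  Total hydrogens = 13.
Molecular formula: C13H13Cl2NO3

C13H13Cl2NO3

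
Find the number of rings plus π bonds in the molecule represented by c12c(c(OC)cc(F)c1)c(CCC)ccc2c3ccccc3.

Molecular formula from the SMILES: C20H19FO.
DoU = (2C + 2 + N − H − X)/2 = (2·20 + 2 + 0 − 19 − 1)/2 = 22/2 = 11.
(Structurally: 3 ring(s) + 8 π bond(s) = 11.)

11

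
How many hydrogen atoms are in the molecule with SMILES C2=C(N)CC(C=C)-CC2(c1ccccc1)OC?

19

Hydrogens are implicit in SMILES; fill each atom to its normal valence:
  5 × C (aromatic): 1 H each → 5
  3 × C: 2 H each → 6
  3 × C: 1 H each → 3
  2 × C: no H
  1 × C: 3 H
  1 × C (aromatic): no H
  1 × N: 2 H
  1 × O: no H
  Total hydrogens = 19.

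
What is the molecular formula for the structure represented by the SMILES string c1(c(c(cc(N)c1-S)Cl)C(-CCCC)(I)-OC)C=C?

Heavy atoms from the SMILES: 14 C, 1 Cl, 1 I, 1 N, 1 O, 1 S.
Implicit hydrogens by atom environment:
  5 × C (aromatic): no H
  4 × C: 2 H each → 8
  2 × C: 3 H each → 6
  1 × C (aromatic): 1 H
  1 × C: 1 H
  1 × C: no H
  1 × Cl: no H
  1 × I: no H
  1 × N: 2 H
  1 × O: no H
  1 × S: 1 H
  Total hydrogens = 19.
Molecular formula: C14H19ClINOS

C14H19ClINOS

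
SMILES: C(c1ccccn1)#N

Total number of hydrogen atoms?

Hydrogens are implicit in SMILES; fill each atom to its normal valence:
  4 × C (aromatic): 1 H each → 4
  1 × C (aromatic): no H
  1 × C: no H
  1 × N (aromatic): no H
  1 × N: no H
  Total hydrogens = 4.

4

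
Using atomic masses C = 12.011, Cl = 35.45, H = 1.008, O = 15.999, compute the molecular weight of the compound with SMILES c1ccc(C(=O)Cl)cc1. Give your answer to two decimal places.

140.57

Molecular formula: C7H5ClO.
M = 7×12.011 + 1×35.45 + 5×1.008 + 1×15.999 = 140.57 g/mol.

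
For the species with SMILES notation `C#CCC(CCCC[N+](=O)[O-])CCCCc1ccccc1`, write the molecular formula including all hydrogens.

C18H25NO2

Heavy atoms from the SMILES: 18 C, 1 N, 2 O.
Implicit hydrogens by atom environment:
  9 × C: 2 H each → 18
  5 × C (aromatic): 1 H each → 5
  2 × C: 1 H each → 2
  1 × C: no H
  1 × C (aromatic): no H
  1 × N (charge +1): no H
  1 × O: no H
  1 × O (charge -1): no H
  Total hydrogens = 25.
Molecular formula: C18H25NO2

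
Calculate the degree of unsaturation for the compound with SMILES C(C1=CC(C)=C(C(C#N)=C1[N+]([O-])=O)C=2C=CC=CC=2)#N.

Molecular formula from the SMILES: C15H9N3O2.
DoU = (2C + 2 + N − H − X)/2 = (2·15 + 2 + 3 − 9 − 0)/2 = 26/2 = 13.
(Structurally: 2 ring(s) + 11 π bond(s) = 13.)

13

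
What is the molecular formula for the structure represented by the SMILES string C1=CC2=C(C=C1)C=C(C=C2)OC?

C11H10O

Heavy atoms from the SMILES: 11 C, 1 O.
Implicit hydrogens by atom environment:
  7 × C (aromatic): 1 H each → 7
  3 × C (aromatic): no H
  1 × C: 3 H
  1 × O: no H
  Total hydrogens = 10.
Molecular formula: C11H10O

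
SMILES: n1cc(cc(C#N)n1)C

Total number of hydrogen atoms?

5

Hydrogens are implicit in SMILES; fill each atom to its normal valence:
  2 × C (aromatic): 1 H each → 2
  2 × C (aromatic): no H
  2 × N (aromatic): no H
  1 × C: 3 H
  1 × C: no H
  1 × N: no H
  Total hydrogens = 5.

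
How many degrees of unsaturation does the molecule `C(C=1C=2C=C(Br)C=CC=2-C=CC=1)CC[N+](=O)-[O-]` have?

8

Molecular formula from the SMILES: C13H12BrNO2.
DoU = (2C + 2 + N − H − X)/2 = (2·13 + 2 + 1 − 12 − 1)/2 = 16/2 = 8.
(Structurally: 2 ring(s) + 6 π bond(s) = 8.)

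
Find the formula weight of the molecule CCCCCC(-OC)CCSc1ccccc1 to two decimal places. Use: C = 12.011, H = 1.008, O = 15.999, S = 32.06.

252.42

Molecular formula: C15H24OS.
M = 15×12.011 + 24×1.008 + 1×15.999 + 1×32.06 = 252.42 g/mol.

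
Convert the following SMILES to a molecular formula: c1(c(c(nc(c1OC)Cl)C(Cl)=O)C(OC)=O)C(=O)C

C11H9Cl2NO5

Heavy atoms from the SMILES: 11 C, 2 Cl, 1 N, 5 O.
Implicit hydrogens by atom environment:
  5 × C (aromatic): no H
  5 × O: no H
  3 × C: 3 H each → 9
  3 × C: no H
  2 × Cl: no H
  1 × N (aromatic): no H
  Total hydrogens = 9.
Molecular formula: C11H9Cl2NO5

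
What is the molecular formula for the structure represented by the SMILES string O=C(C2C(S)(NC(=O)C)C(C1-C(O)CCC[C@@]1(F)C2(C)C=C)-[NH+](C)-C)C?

C19H32FN2O3S+

Heavy atoms from the SMILES: 19 C, 1 F, 2 N, 3 O, 1 S.
Implicit hydrogens by atom environment:
  5 × C: 3 H each → 15
  5 × C: 1 H each → 5
  5 × C: no H
  4 × C: 2 H each → 8
  2 × O: no H
  1 × F: no H
  1 × N (charge +1): 1 H
  1 × N: 1 H
  1 × O: 1 H
  1 × S: 1 H
  Total hydrogens = 32.
Net charge +1.
Molecular formula: C19H32FN2O3S+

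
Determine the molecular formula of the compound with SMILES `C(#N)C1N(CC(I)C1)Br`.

C5H6BrIN2

Heavy atoms from the SMILES: 1 Br, 5 C, 1 I, 2 N.
Implicit hydrogens by atom environment:
  2 × C: 2 H each → 4
  2 × C: 1 H each → 2
  2 × N: no H
  1 × Br: no H
  1 × C: no H
  1 × I: no H
  Total hydrogens = 6.
Molecular formula: C5H6BrIN2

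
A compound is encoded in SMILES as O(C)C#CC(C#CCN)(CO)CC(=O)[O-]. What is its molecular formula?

C10H12NO4-

Heavy atoms from the SMILES: 10 C, 1 N, 4 O.
Implicit hydrogens by atom environment:
  6 × C: no H
  3 × C: 2 H each → 6
  2 × O: no H
  1 × C: 3 H
  1 × N: 2 H
  1 × O: 1 H
  1 × O (charge -1): no H
  Total hydrogens = 12.
Net charge -1.
Molecular formula: C10H12NO4-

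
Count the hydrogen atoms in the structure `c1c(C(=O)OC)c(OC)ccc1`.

Hydrogens are implicit in SMILES; fill each atom to its normal valence:
  4 × C (aromatic): 1 H each → 4
  3 × O: no H
  2 × C: 3 H each → 6
  2 × C (aromatic): no H
  1 × C: no H
  Total hydrogens = 10.

10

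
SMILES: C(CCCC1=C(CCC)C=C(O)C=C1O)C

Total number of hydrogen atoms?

Hydrogens are implicit in SMILES; fill each atom to its normal valence:
  6 × C: 2 H each → 12
  4 × C (aromatic): no H
  2 × C: 3 H each → 6
  2 × C (aromatic): 1 H each → 2
  2 × O: 1 H each → 2
  Total hydrogens = 22.

22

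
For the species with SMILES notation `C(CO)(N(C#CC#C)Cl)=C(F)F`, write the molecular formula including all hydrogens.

Heavy atoms from the SMILES: 7 C, 1 Cl, 2 F, 1 N, 1 O.
Implicit hydrogens by atom environment:
  5 × C: no H
  2 × F: no H
  1 × C: 2 H
  1 × C: 1 H
  1 × Cl: no H
  1 × N: no H
  1 × O: 1 H
  Total hydrogens = 4.
Molecular formula: C7H4ClF2NO

C7H4ClF2NO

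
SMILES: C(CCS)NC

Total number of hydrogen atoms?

Hydrogens are implicit in SMILES; fill each atom to its normal valence:
  3 × C: 2 H each → 6
  1 × C: 3 H
  1 × N: 1 H
  1 × S: 1 H
  Total hydrogens = 11.

11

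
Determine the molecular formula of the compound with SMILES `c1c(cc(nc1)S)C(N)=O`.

C6H6N2OS

Heavy atoms from the SMILES: 6 C, 2 N, 1 O, 1 S.
Implicit hydrogens by atom environment:
  3 × C (aromatic): 1 H each → 3
  2 × C (aromatic): no H
  1 × C: no H
  1 × N: 2 H
  1 × N (aromatic): no H
  1 × O: no H
  1 × S: 1 H
  Total hydrogens = 6.
Molecular formula: C6H6N2OS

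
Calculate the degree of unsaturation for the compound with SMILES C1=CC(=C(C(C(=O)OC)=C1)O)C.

5

Molecular formula from the SMILES: C9H10O3.
DoU = (2C + 2 + N − H − X)/2 = (2·9 + 2 + 0 − 10 − 0)/2 = 10/2 = 5.
(Structurally: 1 ring(s) + 4 π bond(s) = 5.)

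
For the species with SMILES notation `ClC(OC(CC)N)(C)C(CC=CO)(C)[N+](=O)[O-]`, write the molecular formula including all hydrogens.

C10H19ClN2O4

Heavy atoms from the SMILES: 10 C, 1 Cl, 2 N, 4 O.
Implicit hydrogens by atom environment:
  3 × C: 3 H each → 9
  3 × C: 1 H each → 3
  2 × C: 2 H each → 4
  2 × C: no H
  2 × O: no H
  1 × Cl: no H
  1 × N: 2 H
  1 × N (charge +1): no H
  1 × O: 1 H
  1 × O (charge -1): no H
  Total hydrogens = 19.
Molecular formula: C10H19ClN2O4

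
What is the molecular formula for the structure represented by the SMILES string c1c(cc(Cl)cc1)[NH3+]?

C6H7ClN+

Heavy atoms from the SMILES: 6 C, 1 Cl, 1 N.
Implicit hydrogens by atom environment:
  4 × C (aromatic): 1 H each → 4
  2 × C (aromatic): no H
  1 × Cl: no H
  1 × N (charge +1): 3 H
  Total hydrogens = 7.
Net charge +1.
Molecular formula: C6H7ClN+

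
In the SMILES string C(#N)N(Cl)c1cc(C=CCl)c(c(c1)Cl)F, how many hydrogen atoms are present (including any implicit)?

4

Hydrogens are implicit in SMILES; fill each atom to its normal valence:
  4 × C (aromatic): no H
  3 × Cl: no H
  2 × C (aromatic): 1 H each → 2
  2 × C: 1 H each → 2
  2 × N: no H
  1 × C: no H
  1 × F: no H
  Total hydrogens = 4.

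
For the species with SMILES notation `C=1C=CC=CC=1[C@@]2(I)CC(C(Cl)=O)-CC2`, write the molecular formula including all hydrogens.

C12H12ClIO

Heavy atoms from the SMILES: 12 C, 1 Cl, 1 I, 1 O.
Implicit hydrogens by atom environment:
  5 × C (aromatic): 1 H each → 5
  3 × C: 2 H each → 6
  2 × C: no H
  1 × C: 1 H
  1 × C (aromatic): no H
  1 × Cl: no H
  1 × I: no H
  1 × O: no H
  Total hydrogens = 12.
Molecular formula: C12H12ClIO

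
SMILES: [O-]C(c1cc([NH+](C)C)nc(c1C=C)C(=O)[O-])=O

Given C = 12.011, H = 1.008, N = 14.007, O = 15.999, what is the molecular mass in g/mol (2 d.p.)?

Molecular formula: C11H11N2O4-.
M = 11×12.011 + 11×1.008 + 2×14.007 + 4×15.999 = 235.22 g/mol.

235.22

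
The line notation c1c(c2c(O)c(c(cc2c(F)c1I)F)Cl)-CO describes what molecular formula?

Heavy atoms from the SMILES: 11 C, 1 Cl, 2 F, 1 I, 2 O.
Implicit hydrogens by atom environment:
  8 × C (aromatic): no H
  2 × C (aromatic): 1 H each → 2
  2 × F: no H
  2 × O: 1 H each → 2
  1 × C: 2 H
  1 × Cl: no H
  1 × I: no H
  Total hydrogens = 6.
Molecular formula: C11H6ClF2IO2

C11H6ClF2IO2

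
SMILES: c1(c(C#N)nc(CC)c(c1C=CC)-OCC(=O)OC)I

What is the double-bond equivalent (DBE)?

Molecular formula from the SMILES: C14H15IN2O3.
DoU = (2C + 2 + N − H − X)/2 = (2·14 + 2 + 2 − 15 − 1)/2 = 16/2 = 8.
(Structurally: 1 ring(s) + 7 π bond(s) = 8.)

8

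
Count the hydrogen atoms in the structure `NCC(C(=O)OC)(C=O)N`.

Hydrogens are implicit in SMILES; fill each atom to its normal valence:
  3 × O: no H
  2 × C: no H
  2 × N: 2 H each → 4
  1 × C: 3 H
  1 × C: 2 H
  1 × C: 1 H
  Total hydrogens = 10.

10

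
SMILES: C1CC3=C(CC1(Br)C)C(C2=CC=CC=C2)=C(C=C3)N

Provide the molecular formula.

C17H18BrN

Heavy atoms from the SMILES: 1 Br, 17 C, 1 N.
Implicit hydrogens by atom environment:
  7 × C (aromatic): 1 H each → 7
  5 × C (aromatic): no H
  3 × C: 2 H each → 6
  1 × Br: no H
  1 × C: 3 H
  1 × C: no H
  1 × N: 2 H
  Total hydrogens = 18.
Molecular formula: C17H18BrN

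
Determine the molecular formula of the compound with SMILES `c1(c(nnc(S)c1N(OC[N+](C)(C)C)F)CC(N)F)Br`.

C10H17BrF2N5OS+

Heavy atoms from the SMILES: 1 Br, 10 C, 2 F, 5 N, 1 O, 1 S.
Implicit hydrogens by atom environment:
  4 × C (aromatic): no H
  3 × C: 3 H each → 9
  2 × C: 2 H each → 4
  2 × F: no H
  2 × N (aromatic): no H
  1 × Br: no H
  1 × C: 1 H
  1 × N: 2 H
  1 × N: no H
  1 × N (charge +1): no H
  1 × O: no H
  1 × S: 1 H
  Total hydrogens = 17.
Net charge +1.
Molecular formula: C10H17BrF2N5OS+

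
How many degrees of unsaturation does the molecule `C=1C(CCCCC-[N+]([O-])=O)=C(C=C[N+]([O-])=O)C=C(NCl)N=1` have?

7

Molecular formula from the SMILES: C12H15ClN4O4.
DoU = (2C + 2 + N − H − X)/2 = (2·12 + 2 + 4 − 15 − 1)/2 = 14/2 = 7.
(Structurally: 1 ring(s) + 6 π bond(s) = 7.)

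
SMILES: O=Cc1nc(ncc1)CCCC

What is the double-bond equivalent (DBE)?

5

Molecular formula from the SMILES: C9H12N2O.
DoU = (2C + 2 + N − H − X)/2 = (2·9 + 2 + 2 − 12 − 0)/2 = 10/2 = 5.
(Structurally: 1 ring(s) + 4 π bond(s) = 5.)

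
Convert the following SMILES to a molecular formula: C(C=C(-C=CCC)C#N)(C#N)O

C9H10N2O

Heavy atoms from the SMILES: 9 C, 2 N, 1 O.
Implicit hydrogens by atom environment:
  4 × C: 1 H each → 4
  3 × C: no H
  2 × N: no H
  1 × C: 3 H
  1 × C: 2 H
  1 × O: 1 H
  Total hydrogens = 10.
Molecular formula: C9H10N2O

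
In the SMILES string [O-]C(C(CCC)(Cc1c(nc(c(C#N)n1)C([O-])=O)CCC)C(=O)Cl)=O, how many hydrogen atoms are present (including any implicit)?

Hydrogens are implicit in SMILES; fill each atom to its normal valence:
  5 × C: 2 H each → 10
  5 × C: no H
  4 × C (aromatic): no H
  3 × O: no H
  2 × C: 3 H each → 6
  2 × N (aromatic): no H
  2 × O (charge -1): no H
  1 × Cl: no H
  1 × N: no H
  Total hydrogens = 16.

16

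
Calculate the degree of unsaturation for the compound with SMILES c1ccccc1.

4

Molecular formula from the SMILES: C6H6.
DoU = (2C + 2 + N − H − X)/2 = (2·6 + 2 + 0 − 6 − 0)/2 = 8/2 = 4.
(Structurally: 1 ring(s) + 3 π bond(s) = 4.)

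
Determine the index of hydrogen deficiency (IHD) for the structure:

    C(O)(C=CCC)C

1

Molecular formula from the SMILES: C6H12O.
DoU = (2C + 2 + N − H − X)/2 = (2·6 + 2 + 0 − 12 − 0)/2 = 2/2 = 1.
(Structurally: 0 ring(s) + 1 π bond(s) = 1.)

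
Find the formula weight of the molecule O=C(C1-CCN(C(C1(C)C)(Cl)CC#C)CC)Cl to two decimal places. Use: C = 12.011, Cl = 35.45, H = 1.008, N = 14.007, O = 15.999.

276.20

Molecular formula: C13H19Cl2NO.
M = 13×12.011 + 2×35.45 + 19×1.008 + 1×14.007 + 1×15.999 = 276.20 g/mol.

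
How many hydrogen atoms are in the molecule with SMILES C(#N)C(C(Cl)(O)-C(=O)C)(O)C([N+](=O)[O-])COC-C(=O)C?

13

Hydrogens are implicit in SMILES; fill each atom to its normal valence:
  5 × C: no H
  4 × O: no H
  2 × C: 3 H each → 6
  2 × C: 2 H each → 4
  2 × O: 1 H each → 2
  1 × C: 1 H
  1 × Cl: no H
  1 × N (charge +1): no H
  1 × N: no H
  1 × O (charge -1): no H
  Total hydrogens = 13.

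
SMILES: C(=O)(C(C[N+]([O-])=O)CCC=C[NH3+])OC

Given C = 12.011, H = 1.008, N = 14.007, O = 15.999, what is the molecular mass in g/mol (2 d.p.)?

203.22

Molecular formula: C8H15N2O4+.
M = 8×12.011 + 15×1.008 + 2×14.007 + 4×15.999 = 203.22 g/mol.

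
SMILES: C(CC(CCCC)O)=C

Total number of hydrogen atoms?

16

Hydrogens are implicit in SMILES; fill each atom to its normal valence:
  5 × C: 2 H each → 10
  2 × C: 1 H each → 2
  1 × C: 3 H
  1 × O: 1 H
  Total hydrogens = 16.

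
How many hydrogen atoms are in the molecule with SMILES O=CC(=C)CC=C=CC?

10

Hydrogens are implicit in SMILES; fill each atom to its normal valence:
  3 × C: 1 H each → 3
  2 × C: 2 H each → 4
  2 × C: no H
  1 × C: 3 H
  1 × O: no H
  Total hydrogens = 10.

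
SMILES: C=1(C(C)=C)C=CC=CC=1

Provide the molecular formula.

Heavy atoms from the SMILES: 9 C.
Implicit hydrogens by atom environment:
  5 × C (aromatic): 1 H each → 5
  1 × C: 3 H
  1 × C: 2 H
  1 × C: no H
  1 × C (aromatic): no H
  Total hydrogens = 10.
Molecular formula: C9H10

C9H10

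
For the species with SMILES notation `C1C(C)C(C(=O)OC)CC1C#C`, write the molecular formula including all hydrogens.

Heavy atoms from the SMILES: 10 C, 2 O.
Implicit hydrogens by atom environment:
  4 × C: 1 H each → 4
  2 × C: 3 H each → 6
  2 × C: 2 H each → 4
  2 × C: no H
  2 × O: no H
  Total hydrogens = 14.
Molecular formula: C10H14O2

C10H14O2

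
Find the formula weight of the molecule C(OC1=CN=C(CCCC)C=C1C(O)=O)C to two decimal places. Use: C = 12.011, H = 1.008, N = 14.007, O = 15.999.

223.27

Molecular formula: C12H17NO3.
M = 12×12.011 + 17×1.008 + 1×14.007 + 3×15.999 = 223.27 g/mol.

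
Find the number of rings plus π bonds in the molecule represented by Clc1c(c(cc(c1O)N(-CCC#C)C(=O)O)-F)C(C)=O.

Molecular formula from the SMILES: C13H11ClFNO4.
DoU = (2C + 2 + N − H − X)/2 = (2·13 + 2 + 1 − 11 − 2)/2 = 16/2 = 8.
(Structurally: 1 ring(s) + 7 π bond(s) = 8.)

8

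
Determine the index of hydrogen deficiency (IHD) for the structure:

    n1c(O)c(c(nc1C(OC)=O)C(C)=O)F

6

Molecular formula from the SMILES: C8H7FN2O4.
DoU = (2C + 2 + N − H − X)/2 = (2·8 + 2 + 2 − 7 − 1)/2 = 12/2 = 6.
(Structurally: 1 ring(s) + 5 π bond(s) = 6.)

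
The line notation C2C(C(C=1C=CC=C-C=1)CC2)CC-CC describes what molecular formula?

Heavy atoms from the SMILES: 15 C.
Implicit hydrogens by atom environment:
  6 × C: 2 H each → 12
  5 × C (aromatic): 1 H each → 5
  2 × C: 1 H each → 2
  1 × C: 3 H
  1 × C (aromatic): no H
  Total hydrogens = 22.
Molecular formula: C15H22

C15H22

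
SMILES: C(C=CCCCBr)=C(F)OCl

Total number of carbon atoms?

7

The symbol for carbon appears 7 times in the SMILES. (Cl is a single chlorine, not C + l.)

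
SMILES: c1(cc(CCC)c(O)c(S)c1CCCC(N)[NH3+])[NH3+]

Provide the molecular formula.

Heavy atoms from the SMILES: 13 C, 3 N, 1 O, 1 S.
Implicit hydrogens by atom environment:
  5 × C: 2 H each → 10
  5 × C (aromatic): no H
  2 × N (charge +1): 3 H each → 6
  1 × C: 3 H
  1 × C (aromatic): 1 H
  1 × C: 1 H
  1 × N: 2 H
  1 × O: 1 H
  1 × S: 1 H
  Total hydrogens = 25.
Net charge +2.
Molecular formula: [C13H25N3OS]2+

[C13H25N3OS]2+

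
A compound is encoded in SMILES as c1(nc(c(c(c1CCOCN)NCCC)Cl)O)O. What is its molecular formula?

Heavy atoms from the SMILES: 11 C, 1 Cl, 3 N, 3 O.
Implicit hydrogens by atom environment:
  5 × C: 2 H each → 10
  5 × C (aromatic): no H
  2 × O: 1 H each → 2
  1 × C: 3 H
  1 × Cl: no H
  1 × N: 2 H
  1 × N: 1 H
  1 × N (aromatic): no H
  1 × O: no H
  Total hydrogens = 18.
Molecular formula: C11H18ClN3O3

C11H18ClN3O3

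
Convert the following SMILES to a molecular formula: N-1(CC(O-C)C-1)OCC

C6H13NO2

Heavy atoms from the SMILES: 6 C, 1 N, 2 O.
Implicit hydrogens by atom environment:
  3 × C: 2 H each → 6
  2 × C: 3 H each → 6
  2 × O: no H
  1 × C: 1 H
  1 × N: no H
  Total hydrogens = 13.
Molecular formula: C6H13NO2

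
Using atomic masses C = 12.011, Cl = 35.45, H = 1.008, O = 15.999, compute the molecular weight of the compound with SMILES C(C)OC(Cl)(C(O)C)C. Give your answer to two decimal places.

Molecular formula: C6H13ClO2.
M = 6×12.011 + 1×35.45 + 13×1.008 + 2×15.999 = 152.62 g/mol.

152.62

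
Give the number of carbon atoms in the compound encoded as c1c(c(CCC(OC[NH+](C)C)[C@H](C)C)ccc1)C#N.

The symbol for carbon appears 16 times in the SMILES. Lowercase c denotes aromatic carbon and counts toward C.

16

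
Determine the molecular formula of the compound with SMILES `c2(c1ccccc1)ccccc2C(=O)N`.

Heavy atoms from the SMILES: 13 C, 1 N, 1 O.
Implicit hydrogens by atom environment:
  9 × C (aromatic): 1 H each → 9
  3 × C (aromatic): no H
  1 × C: no H
  1 × N: 2 H
  1 × O: no H
  Total hydrogens = 11.
Molecular formula: C13H11NO

C13H11NO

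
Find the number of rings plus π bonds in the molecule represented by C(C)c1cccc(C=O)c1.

Molecular formula from the SMILES: C9H10O.
DoU = (2C + 2 + N − H − X)/2 = (2·9 + 2 + 0 − 10 − 0)/2 = 10/2 = 5.
(Structurally: 1 ring(s) + 4 π bond(s) = 5.)

5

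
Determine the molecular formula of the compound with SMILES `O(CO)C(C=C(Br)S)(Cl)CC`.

C6H10BrClO2S

Heavy atoms from the SMILES: 1 Br, 6 C, 1 Cl, 2 O, 1 S.
Implicit hydrogens by atom environment:
  2 × C: 2 H each → 4
  2 × C: no H
  1 × Br: no H
  1 × C: 3 H
  1 × C: 1 H
  1 × Cl: no H
  1 × O: 1 H
  1 × O: no H
  1 × S: 1 H
  Total hydrogens = 10.
Molecular formula: C6H10BrClO2S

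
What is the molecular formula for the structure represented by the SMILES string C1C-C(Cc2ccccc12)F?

C10H11F

Heavy atoms from the SMILES: 10 C, 1 F.
Implicit hydrogens by atom environment:
  4 × C (aromatic): 1 H each → 4
  3 × C: 2 H each → 6
  2 × C (aromatic): no H
  1 × C: 1 H
  1 × F: no H
  Total hydrogens = 11.
Molecular formula: C10H11F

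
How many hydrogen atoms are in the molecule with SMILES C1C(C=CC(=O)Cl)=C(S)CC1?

9

Hydrogens are implicit in SMILES; fill each atom to its normal valence:
  3 × C: 2 H each → 6
  3 × C: no H
  2 × C: 1 H each → 2
  1 × Cl: no H
  1 × O: no H
  1 × S: 1 H
  Total hydrogens = 9.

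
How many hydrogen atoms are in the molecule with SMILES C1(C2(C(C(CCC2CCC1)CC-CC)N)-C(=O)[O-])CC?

30

Hydrogens are implicit in SMILES; fill each atom to its normal valence:
  9 × C: 2 H each → 18
  4 × C: 1 H each → 4
  2 × C: 3 H each → 6
  2 × C: no H
  1 × N: 2 H
  1 × O: no H
  1 × O (charge -1): no H
  Total hydrogens = 30.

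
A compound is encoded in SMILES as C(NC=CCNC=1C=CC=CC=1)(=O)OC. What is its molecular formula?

C11H14N2O2

Heavy atoms from the SMILES: 11 C, 2 N, 2 O.
Implicit hydrogens by atom environment:
  5 × C (aromatic): 1 H each → 5
  2 × C: 1 H each → 2
  2 × N: 1 H each → 2
  2 × O: no H
  1 × C: 3 H
  1 × C: 2 H
  1 × C: no H
  1 × C (aromatic): no H
  Total hydrogens = 14.
Molecular formula: C11H14N2O2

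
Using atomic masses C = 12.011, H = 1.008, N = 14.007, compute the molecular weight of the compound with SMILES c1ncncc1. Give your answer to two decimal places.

Molecular formula: C4H4N2.
M = 4×12.011 + 4×1.008 + 2×14.007 = 80.09 g/mol.

80.09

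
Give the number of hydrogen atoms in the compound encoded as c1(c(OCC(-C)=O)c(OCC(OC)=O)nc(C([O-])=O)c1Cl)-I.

Hydrogens are implicit in SMILES; fill each atom to its normal valence:
  6 × O: no H
  5 × C (aromatic): no H
  3 × C: no H
  2 × C: 3 H each → 6
  2 × C: 2 H each → 4
  1 × Cl: no H
  1 × I: no H
  1 × N (aromatic): no H
  1 × O (charge -1): no H
  Total hydrogens = 10.

10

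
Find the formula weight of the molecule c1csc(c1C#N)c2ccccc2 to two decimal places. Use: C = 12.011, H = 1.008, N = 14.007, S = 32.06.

185.24

Molecular formula: C11H7NS.
M = 11×12.011 + 7×1.008 + 1×14.007 + 1×32.06 = 185.24 g/mol.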